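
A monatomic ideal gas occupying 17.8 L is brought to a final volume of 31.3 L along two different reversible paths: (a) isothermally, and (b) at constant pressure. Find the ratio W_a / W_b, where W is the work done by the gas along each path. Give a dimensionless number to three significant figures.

Path (a) isothermal: W = P₁V₁ ln(V₂/V₁) → W_a/(P₁V₁) = 0.5644.
Path (b) isobaric: W = P₁(V₂ − V₁) → W_b/(P₁V₁) = 0.7584.
W_a / W_b = 0.5644 / 0.7584 = 0.7442.

W_a / W_b ≈ 0.744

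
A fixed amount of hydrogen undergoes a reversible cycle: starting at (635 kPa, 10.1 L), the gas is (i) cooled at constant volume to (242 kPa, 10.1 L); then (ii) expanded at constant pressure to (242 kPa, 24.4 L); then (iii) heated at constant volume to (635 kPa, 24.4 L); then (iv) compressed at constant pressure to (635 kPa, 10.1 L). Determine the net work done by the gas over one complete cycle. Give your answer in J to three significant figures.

Constant-volume legs do no work.
W(ii) = (242)(24.4 − 10.1) = 3461 J; W(iv) = (635)(10.1 − 24.4) = -9080 J.
W_net = 3461 − 9080 = -5620 J (the counter-clockwise enclosed area).

W_net ≈ -5620 J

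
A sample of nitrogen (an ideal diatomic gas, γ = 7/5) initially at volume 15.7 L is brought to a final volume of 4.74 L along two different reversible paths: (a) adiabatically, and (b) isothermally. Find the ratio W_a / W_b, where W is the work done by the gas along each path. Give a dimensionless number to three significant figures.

W_a / W_b ≈ 1.28

Path (a) adiabatic: W = P₁V₁(1 − (V₁/V₂)^(γ−1))/(γ−1) → W_a/(P₁V₁) = -1.536.
Path (b) isothermal: W = P₁V₁ ln(V₂/V₁) → W_b/(P₁V₁) = -1.198.
W_a / W_b = -1.536 / -1.198 = 1.283.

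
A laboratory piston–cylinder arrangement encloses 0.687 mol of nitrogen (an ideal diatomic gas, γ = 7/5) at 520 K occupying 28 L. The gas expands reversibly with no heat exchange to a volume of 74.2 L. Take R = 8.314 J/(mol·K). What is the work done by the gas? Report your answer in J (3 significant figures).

Adiabatic: TV^(γ−1) = const with γ = 7/5.
T₂ = T₁ (V₁/V₂)^(γ−1) = 520 × (28/74.2)^0.4 = 520 × 0.6772 = 352.1 K.
W_by = nCᵥ(T₁ − T₂) = (0.687)(20.79)(520 − 352.1) = 2397 J.

W ≈ 2400 J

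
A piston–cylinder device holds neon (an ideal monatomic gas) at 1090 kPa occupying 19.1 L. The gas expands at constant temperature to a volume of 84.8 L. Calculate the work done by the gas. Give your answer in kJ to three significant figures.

Isothermal: W = nRT ln(V₂/V₁) = P₁V₁ ln(V₂/V₁).
P₁V₁ = (1090 kPa)(19.1 L) = 20819 J.
W = 20819 × ln(84.8/19.1) = 20819 × 1.491
W_by_gas = 31033 J.

W ≈ 31.0 kJ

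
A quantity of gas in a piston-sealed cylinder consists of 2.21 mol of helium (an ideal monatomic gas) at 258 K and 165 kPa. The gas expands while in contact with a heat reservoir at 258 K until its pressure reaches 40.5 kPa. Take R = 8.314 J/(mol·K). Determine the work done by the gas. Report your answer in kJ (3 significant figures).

W ≈ 6.66 kJ

Isothermal process: W = nRT ln(V₂/V₁) = nRT ln(P₁/P₂).
W = (2.21)(8.314)(258) × ln(165/40.5)
  = 4740 × ln(4.074) = 4740 × 1.405
W_by_gas = 6659 J.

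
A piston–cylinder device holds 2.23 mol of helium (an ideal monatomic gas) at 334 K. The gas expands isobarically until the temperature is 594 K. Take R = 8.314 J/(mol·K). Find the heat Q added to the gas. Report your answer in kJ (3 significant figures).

Isobaric: W = nRΔT = (2.23)(8.314)(260) = 4820 J.
ΔU = nCᵥΔT with Cᵥ = 3R/2: ΔU = (2.23)(12.47)(260) = 7231 J.
Q = ΔU + W = 7231 + 4820 = 12051 J.

Q ≈ 12.1 kJ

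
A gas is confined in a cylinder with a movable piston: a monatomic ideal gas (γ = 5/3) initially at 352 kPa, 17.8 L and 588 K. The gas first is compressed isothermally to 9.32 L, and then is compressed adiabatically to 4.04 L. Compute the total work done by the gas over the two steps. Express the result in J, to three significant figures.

W_total ≈ -11100 J

Step 1 (isothermal): W = P₁V₁ ln(V₂/V₁) = (6266) ln(9.32/17.8) = -4054 J.
After step 1: P = 672.3 kPa, V = 9.32 L, T = 588 K.
Step 2 (adiabatic): W = (P₁V₁ − P₂V₂)/(γ−1) = (6266 − 10939)/0.667 = -7010 J.
W_total = -4054 − 7010 = -11064 J.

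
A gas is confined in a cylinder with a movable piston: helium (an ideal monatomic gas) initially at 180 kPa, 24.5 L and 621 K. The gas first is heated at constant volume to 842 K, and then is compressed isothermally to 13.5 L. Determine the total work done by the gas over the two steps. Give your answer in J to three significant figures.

W_total ≈ -3560 J

Step 1 (isochoric): W = 0 (constant volume).
After step 1: P = 244.1 kPa (V unchanged).
Step 2 (isothermal): W = P₁V₁ ln(V₂/V₁) = (5979) ln(13.5/24.5) = -3564 J.
W_total = 0 − 3564 = -3564 J.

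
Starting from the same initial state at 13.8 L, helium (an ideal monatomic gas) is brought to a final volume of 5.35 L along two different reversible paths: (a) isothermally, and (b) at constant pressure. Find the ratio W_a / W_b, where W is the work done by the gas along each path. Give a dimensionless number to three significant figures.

W_a / W_b ≈ 1.55

Path (a) isothermal: W = P₁V₁ ln(V₂/V₁) → W_a/(P₁V₁) = -0.9476.
Path (b) isobaric: W = P₁(V₂ − V₁) → W_b/(P₁V₁) = -0.6123.
W_a / W_b = -0.9476 / -0.6123 = 1.548.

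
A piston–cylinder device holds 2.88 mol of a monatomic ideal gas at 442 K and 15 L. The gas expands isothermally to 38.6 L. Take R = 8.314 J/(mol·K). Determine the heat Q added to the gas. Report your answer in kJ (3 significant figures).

Q ≈ 10.0 kJ

Isothermal ⇒ ΔU = 0, so Q = W = nRT ln(V₂/V₁).
Q = (2.88)(8.314)(442) ln(38.6/15) = 10583 × 0.9452 = 10003 J.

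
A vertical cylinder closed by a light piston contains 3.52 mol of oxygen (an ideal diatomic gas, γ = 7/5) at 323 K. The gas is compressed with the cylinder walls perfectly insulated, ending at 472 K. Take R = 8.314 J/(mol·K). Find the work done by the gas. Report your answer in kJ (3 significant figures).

Adiabatic ⇒ Q = 0, so W_by = −ΔU = nCᵥ(T₁ − T₂).
Cᵥ = 5R/2 = 20.79 J/(mol·K).
W = (3.52)(20.79)(323 − 472) = -10901 J.

W ≈ -10.9 kJ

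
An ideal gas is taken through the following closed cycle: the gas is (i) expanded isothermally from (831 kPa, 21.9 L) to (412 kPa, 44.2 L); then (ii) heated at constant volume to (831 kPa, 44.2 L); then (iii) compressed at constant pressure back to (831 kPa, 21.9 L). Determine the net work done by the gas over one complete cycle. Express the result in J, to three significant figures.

Leg (i): W = PᵢVᵢ ln(V_f/Vᵢ) = (18199) ln(44.2/21.9) = 12780 J.
Leg (ii): W = 0.
Leg (iii): W = PΔV = (831)(21.9 − 44.2) = -18531 J.
W_net = 12780 − 18531 = -5751 J.

W_net ≈ -5750 J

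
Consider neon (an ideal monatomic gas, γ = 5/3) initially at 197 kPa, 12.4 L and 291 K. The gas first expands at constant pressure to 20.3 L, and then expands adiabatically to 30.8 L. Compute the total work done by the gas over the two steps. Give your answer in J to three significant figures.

W_total ≈ 3010 J

Step 1 (isobaric): W = PΔV = (197 kPa)(20.3 − 12.4 L) = 1556 J.
After step 1: P = 197 kPa, V = 20.3 L, T = 476.4 K.
Step 2 (adiabatic): W = (P₁V₁ − P₂V₂)/(γ−1) = (3999 − 3029)/0.667 = 1456 J.
W_total = 1556 + 1456 = 3012 J.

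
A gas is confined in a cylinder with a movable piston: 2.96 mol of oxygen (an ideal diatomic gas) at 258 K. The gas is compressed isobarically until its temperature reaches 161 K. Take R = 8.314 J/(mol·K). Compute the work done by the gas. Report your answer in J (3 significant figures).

W ≈ -2390 J

Isobaric: W = P ΔV = nR ΔT.
W = (2.96)(8.314)(161 − 258) = -2387 J.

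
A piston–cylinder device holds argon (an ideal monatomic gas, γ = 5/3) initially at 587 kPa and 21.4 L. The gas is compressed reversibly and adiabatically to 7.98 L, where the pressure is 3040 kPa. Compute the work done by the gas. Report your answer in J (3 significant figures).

Adiabatic: W = (P₁V₁ − P₂V₂)/(γ − 1) with γ = 5/3.
P₁V₁ = 12562 J, P₂V₂ = 24259 J.
W = (12562 − 24259) / 0.6667 = -17546 J.

W ≈ -17500 J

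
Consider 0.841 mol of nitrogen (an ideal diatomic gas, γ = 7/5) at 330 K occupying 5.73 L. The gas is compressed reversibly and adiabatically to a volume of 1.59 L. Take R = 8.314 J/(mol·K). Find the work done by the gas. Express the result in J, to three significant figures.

Adiabatic: TV^(γ−1) = const with γ = 7/5.
T₂ = T₁ (V₁/V₂)^(γ−1) = 330 × (5.73/1.59)^0.4 = 330 × 1.67 = 551.1 K.
W_by = nCᵥ(T₁ − T₂) = (0.841)(20.79)(330 − 551.1) = -3865 J.

W ≈ -3860 J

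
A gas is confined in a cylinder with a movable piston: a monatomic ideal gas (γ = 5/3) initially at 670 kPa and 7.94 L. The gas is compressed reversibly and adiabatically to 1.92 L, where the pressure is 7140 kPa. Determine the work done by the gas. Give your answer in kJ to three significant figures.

Adiabatic: W = (P₁V₁ − P₂V₂)/(γ − 1) with γ = 5/3.
P₁V₁ = 5320 J, P₂V₂ = 13709 J.
W = (5320 − 13709) / 0.6667 = -12583 J.

W ≈ -12.6 kJ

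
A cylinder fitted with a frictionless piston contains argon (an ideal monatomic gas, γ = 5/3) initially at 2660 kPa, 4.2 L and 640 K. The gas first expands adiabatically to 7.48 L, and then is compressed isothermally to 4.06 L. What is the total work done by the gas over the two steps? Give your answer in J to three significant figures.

Step 1 (adiabatic): W = (P₁V₁ − P₂V₂)/(γ−1) = (11172 − 7604)/0.667 = 5352 J.
After step 1: P = 1017 kPa, V = 7.48 L, T = 435.6 K.
Step 2 (isothermal): W = P₁V₁ ln(V₂/V₁) = (7604) ln(4.06/7.48) = -4646 J.
W_total = 5352 − 4646 = 706 J.

W_total ≈ 706 J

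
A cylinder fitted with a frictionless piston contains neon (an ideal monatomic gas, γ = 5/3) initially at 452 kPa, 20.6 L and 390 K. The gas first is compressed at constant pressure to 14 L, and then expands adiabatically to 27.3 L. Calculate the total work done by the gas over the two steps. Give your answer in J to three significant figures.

Step 1 (isobaric): W = PΔV = (452 kPa)(14 − 20.6 L) = -2983 J.
After step 1: P = 452 kPa, V = 14 L, T = 265 K.
Step 2 (adiabatic): W = (P₁V₁ − P₂V₂)/(γ−1) = (6328 − 4054)/0.667 = 3411 J.
W_total = -2983 + 3411 = 427.4 J.

W_total ≈ 427 J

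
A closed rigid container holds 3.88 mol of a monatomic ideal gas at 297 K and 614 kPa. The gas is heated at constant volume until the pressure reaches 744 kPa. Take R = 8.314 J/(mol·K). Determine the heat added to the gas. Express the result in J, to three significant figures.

Q ≈ 3040 J

Constant volume ⇒ W = 0, so Q = ΔU = nCᵥΔT with Cᵥ = 3R/2 = 12.47 J/(mol·K).
At constant V, T₂/T₁ = P₂/P₁ ⇒ ΔT = T₁(P₂/P₁ − 1) = 297·(744/614 − 1) = 62.88 K.
ΔU = (3.88)(12.47)(62.88) = 3043 J.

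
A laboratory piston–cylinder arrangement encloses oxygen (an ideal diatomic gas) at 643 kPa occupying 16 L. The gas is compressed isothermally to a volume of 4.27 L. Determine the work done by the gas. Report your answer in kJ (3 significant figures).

W ≈ -13.6 kJ

Isothermal: W = nRT ln(V₂/V₁) = P₁V₁ ln(V₂/V₁).
P₁V₁ = (643 kPa)(16 L) = 10288 J.
W = 10288 × ln(4.27/16) = 10288 × -1.321
W_by_gas = -13590 J.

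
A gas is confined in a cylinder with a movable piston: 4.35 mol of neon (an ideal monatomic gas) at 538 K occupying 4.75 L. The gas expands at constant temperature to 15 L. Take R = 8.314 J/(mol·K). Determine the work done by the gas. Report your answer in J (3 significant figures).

W ≈ 22400 J

Isothermal: W = nRT ln(V₂/V₁).
W = (4.35)(8.314)(538) × ln(15/4.75)
  = 19457 × 1.15
W_by_gas = 22374 J.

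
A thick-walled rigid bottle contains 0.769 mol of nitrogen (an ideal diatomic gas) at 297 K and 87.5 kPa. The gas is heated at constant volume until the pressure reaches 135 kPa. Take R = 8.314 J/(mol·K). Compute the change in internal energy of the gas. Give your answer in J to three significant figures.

ΔU ≈ 2580 J

Constant volume ⇒ W = 0, so Q = ΔU = nCᵥΔT with Cᵥ = 5R/2 = 20.79 J/(mol·K).
At constant V, T₂/T₁ = P₂/P₁ ⇒ ΔT = T₁(P₂/P₁ − 1) = 297·(135/87.5 − 1) = 161.2 K.
ΔU = (0.769)(20.79)(161.2) = 2577 J.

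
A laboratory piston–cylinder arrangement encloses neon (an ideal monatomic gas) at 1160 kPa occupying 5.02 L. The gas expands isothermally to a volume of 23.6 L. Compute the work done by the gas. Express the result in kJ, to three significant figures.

W ≈ 9.01 kJ

Isothermal: W = nRT ln(V₂/V₁) = P₁V₁ ln(V₂/V₁).
P₁V₁ = (1160 kPa)(5.02 L) = 5823 J.
W = 5823 × ln(23.6/5.02) = 5823 × 1.548
W_by_gas = 9013 J.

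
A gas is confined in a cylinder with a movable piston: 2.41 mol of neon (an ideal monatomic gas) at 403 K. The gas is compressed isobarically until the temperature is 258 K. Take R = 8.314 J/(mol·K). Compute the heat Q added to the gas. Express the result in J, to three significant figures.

Isobaric: W = nRΔT = (2.41)(8.314)(-145) = -2905 J.
ΔU = nCᵥΔT with Cᵥ = 3R/2: ΔU = (2.41)(12.47)(-145) = -4358 J.
Q = ΔU + W = -4358 − 2905 = -7263 J.

Q ≈ -7260 J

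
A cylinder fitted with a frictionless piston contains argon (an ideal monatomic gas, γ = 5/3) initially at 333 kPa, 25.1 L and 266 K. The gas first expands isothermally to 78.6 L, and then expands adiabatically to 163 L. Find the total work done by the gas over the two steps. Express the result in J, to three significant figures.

Step 1 (isothermal): W = P₁V₁ ln(V₂/V₁) = (8358) ln(78.6/25.1) = 9541 J.
After step 1: P = 106.3 kPa, V = 78.6 L, T = 266 K.
Step 2 (adiabatic): W = (P₁V₁ − P₂V₂)/(γ−1) = (8358 − 5140)/0.667 = 4828 J.
W_total = 9541 + 4828 = 14369 J.

W_total ≈ 14400 J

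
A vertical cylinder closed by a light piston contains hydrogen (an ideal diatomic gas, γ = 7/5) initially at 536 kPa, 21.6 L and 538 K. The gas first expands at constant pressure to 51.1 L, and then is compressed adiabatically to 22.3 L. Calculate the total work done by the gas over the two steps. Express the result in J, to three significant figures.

W_total ≈ -11100 J

Step 1 (isobaric): W = PΔV = (536 kPa)(51.1 − 21.6 L) = 15812 J.
After step 1: P = 536 kPa, V = 51.1 L, T = 1273 K.
Step 2 (adiabatic): W = (P₁V₁ − P₂V₂)/(γ−1) = (27390 − 38162)/0.4 = -26931 J.
W_total = 15812 − 26931 = -11119 J.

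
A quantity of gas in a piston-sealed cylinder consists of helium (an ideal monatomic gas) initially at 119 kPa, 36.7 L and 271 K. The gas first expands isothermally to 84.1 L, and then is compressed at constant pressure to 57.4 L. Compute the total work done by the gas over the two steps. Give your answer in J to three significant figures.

W_total ≈ 2230 J

Step 1 (isothermal): W = P₁V₁ ln(V₂/V₁) = (4367) ln(84.1/36.7) = 3621 J.
After step 1: P = 51.93 kPa, V = 84.1 L, T = 271 K.
Step 2 (isobaric): W = PΔV = (51.93 kPa)(57.4 − 84.1 L) = -1387 J.
W_total = 3621 − 1387 = 2235 J.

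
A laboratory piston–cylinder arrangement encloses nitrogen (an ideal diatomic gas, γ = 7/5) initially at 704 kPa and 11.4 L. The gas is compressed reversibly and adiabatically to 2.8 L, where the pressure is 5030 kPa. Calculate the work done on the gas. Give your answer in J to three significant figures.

Adiabatic: W = (P₁V₁ − P₂V₂)/(γ − 1) with γ = 7/5.
P₁V₁ = 8026 J, P₂V₂ = 14084 J.
W = (8026 − 14084) / 0.4 = -15146 J.
Work on gas = −W_by = 15146 J.

W ≈ 15100 J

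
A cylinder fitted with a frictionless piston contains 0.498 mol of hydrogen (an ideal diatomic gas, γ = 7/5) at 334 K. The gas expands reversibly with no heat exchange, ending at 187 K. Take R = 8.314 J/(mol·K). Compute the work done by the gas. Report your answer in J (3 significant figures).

W ≈ 1520 J

Adiabatic ⇒ Q = 0, so W_by = −ΔU = nCᵥ(T₁ − T₂).
Cᵥ = 5R/2 = 20.79 J/(mol·K).
W = (0.498)(20.79)(334 − 187) = 1522 J.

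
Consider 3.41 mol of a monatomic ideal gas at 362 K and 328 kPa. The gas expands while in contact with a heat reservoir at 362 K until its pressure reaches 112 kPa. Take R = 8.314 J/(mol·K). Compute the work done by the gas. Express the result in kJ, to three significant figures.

W ≈ 11.0 kJ

Isothermal process: W = nRT ln(V₂/V₁) = nRT ln(P₁/P₂).
W = (3.41)(8.314)(362) × ln(328/112)
  = 10263 × ln(2.929) = 10263 × 1.075
W_by_gas = 11028 J.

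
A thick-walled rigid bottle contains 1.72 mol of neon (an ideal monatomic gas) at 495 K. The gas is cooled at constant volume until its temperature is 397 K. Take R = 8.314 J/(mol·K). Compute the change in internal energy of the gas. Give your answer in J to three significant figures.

Constant volume ⇒ W = 0, so Q = ΔU = nCᵥΔT with Cᵥ = 3R/2 = 12.47 J/(mol·K).
ΔU = (1.72)(12.47)(397 − 495) = -2102 J.

ΔU ≈ -2100 J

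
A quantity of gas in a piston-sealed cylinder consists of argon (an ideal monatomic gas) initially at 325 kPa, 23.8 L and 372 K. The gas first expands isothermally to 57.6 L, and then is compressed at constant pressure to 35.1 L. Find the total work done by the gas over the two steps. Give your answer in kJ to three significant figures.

W_total ≈ 3.81 kJ

Step 1 (isothermal): W = P₁V₁ ln(V₂/V₁) = (7735) ln(57.6/23.8) = 6836 J.
After step 1: P = 134.3 kPa, V = 57.6 L, T = 372 K.
Step 2 (isobaric): W = PΔV = (134.3 kPa)(35.1 − 57.6 L) = -3021 J.
W_total = 6836 − 3021 = 3815 J.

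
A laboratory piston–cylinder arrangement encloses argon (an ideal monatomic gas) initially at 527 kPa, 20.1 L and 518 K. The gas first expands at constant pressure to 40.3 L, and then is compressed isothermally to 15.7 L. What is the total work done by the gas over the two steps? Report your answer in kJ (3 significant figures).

W_total ≈ -9.38 kJ

Step 1 (isobaric): W = PΔV = (527 kPa)(40.3 − 20.1 L) = 10645 J.
After step 1: P = 527 kPa, V = 40.3 L, T = 1039 K.
Step 2 (isothermal): W = P₁V₁ ln(V₂/V₁) = (21238) ln(15.7/40.3) = -20021 J.
W_total = 10645 − 20021 = -9376 J.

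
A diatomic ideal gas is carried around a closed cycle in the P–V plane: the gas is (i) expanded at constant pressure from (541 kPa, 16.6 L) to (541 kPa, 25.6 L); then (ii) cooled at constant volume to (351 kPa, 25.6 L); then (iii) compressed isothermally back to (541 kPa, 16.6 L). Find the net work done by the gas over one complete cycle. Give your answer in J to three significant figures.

W_net ≈ 977 J

Leg (i): W = PΔV = (541)(25.6 − 16.6) = 4869 J.
Leg (ii): W = 0.
Leg (iii): W = PᵢVᵢ ln(V_f/Vᵢ) = (8986) ln(16.6/25.6) = -3892 J.
W_net = 4869 − 3892 = 976.5 J.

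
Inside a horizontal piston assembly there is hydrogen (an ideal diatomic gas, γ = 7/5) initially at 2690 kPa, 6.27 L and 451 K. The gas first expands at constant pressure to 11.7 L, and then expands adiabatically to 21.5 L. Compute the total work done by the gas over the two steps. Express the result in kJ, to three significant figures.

Step 1 (isobaric): W = PΔV = (2690 kPa)(11.7 − 6.27 L) = 14607 J.
After step 1: P = 2690 kPa, V = 11.7 L, T = 841.6 K.
Step 2 (adiabatic): W = (P₁V₁ − P₂V₂)/(γ−1) = (31473 − 24674)/0.4 = 16998 J.
W_total = 14607 + 16998 = 31605 J.

W_total ≈ 31.6 kJ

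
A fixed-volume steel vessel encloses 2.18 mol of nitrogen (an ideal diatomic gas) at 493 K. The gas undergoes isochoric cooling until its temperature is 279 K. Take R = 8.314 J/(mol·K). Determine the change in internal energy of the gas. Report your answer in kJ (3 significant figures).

Constant volume ⇒ W = 0, so Q = ΔU = nCᵥΔT with Cᵥ = 5R/2 = 20.79 J/(mol·K).
ΔU = (2.18)(20.79)(279 − 493) = -9697 J.

ΔU ≈ -9.70 kJ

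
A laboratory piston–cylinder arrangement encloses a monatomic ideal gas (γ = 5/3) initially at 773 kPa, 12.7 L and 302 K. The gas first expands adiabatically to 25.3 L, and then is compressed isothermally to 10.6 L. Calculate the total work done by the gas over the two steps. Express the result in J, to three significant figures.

Step 1 (adiabatic): W = (P₁V₁ − P₂V₂)/(γ−1) = (9817 − 6201)/0.667 = 5425 J.
After step 1: P = 245.1 kPa, V = 25.3 L, T = 190.7 K.
Step 2 (isothermal): W = P₁V₁ ln(V₂/V₁) = (6201) ln(10.6/25.3) = -5394 J.
W_total = 5425 − 5394 = 30.37 J.

W_total ≈ 30.4 J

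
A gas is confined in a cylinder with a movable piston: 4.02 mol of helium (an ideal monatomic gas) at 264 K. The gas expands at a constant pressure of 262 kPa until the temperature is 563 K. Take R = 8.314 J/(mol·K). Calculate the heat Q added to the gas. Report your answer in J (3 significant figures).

Isobaric: W = nRΔT = (4.02)(8.314)(299) = 9993 J.
ΔU = nCᵥΔT with Cᵥ = 3R/2: ΔU = (4.02)(12.47)(299) = 14990 J.
Q = ΔU + W = 14990 + 9993 = 24983 J.

Q ≈ 25000 J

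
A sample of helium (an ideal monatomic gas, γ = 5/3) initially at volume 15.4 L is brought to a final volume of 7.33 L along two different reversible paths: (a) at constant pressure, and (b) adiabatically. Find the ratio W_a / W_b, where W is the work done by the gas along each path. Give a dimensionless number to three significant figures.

W_a / W_b ≈ 0.546

Path (a) isobaric: W = P₁(V₂ − V₁) → W_a/(P₁V₁) = -0.524.
Path (b) adiabatic: W = P₁V₁(1 − (V₁/V₂)^(γ−1))/(γ−1) → W_b/(P₁V₁) = -0.9606.
W_a / W_b = -0.524 / -0.9606 = 0.5455.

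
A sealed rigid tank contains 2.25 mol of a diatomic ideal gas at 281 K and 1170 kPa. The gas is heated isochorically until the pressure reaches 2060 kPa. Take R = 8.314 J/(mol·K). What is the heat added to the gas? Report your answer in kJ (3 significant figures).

Constant volume ⇒ W = 0, so Q = ΔU = nCᵥΔT with Cᵥ = 5R/2 = 20.79 J/(mol·K).
At constant V, T₂/T₁ = P₂/P₁ ⇒ ΔT = T₁(P₂/P₁ − 1) = 281·(2060/1170 − 1) = 213.8 K.
ΔU = (2.25)(20.79)(213.8) = 9996 J.

Q ≈ 10.0 kJ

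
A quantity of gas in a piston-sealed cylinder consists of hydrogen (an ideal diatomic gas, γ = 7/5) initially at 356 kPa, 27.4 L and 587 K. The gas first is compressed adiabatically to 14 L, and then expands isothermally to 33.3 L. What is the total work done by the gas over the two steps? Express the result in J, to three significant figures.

Step 1 (adiabatic): W = (P₁V₁ − P₂V₂)/(γ−1) = (9754 − 12760)/0.4 = -7514 J.
After step 1: P = 911.4 kPa, V = 14 L, T = 767.9 K.
Step 2 (isothermal): W = P₁V₁ ln(V₂/V₁) = (12760) ln(33.3/14) = 11057 J.
W_total = -7514 + 11057 = 3543 J.

W_total ≈ 3540 J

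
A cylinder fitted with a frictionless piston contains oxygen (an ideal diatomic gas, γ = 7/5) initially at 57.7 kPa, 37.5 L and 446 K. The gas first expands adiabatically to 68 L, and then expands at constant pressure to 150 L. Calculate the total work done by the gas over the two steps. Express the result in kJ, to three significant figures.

W_total ≈ 3.20 kJ

Step 1 (adiabatic): W = (P₁V₁ − P₂V₂)/(γ−1) = (2164 − 1705)/0.4 = 1146 J.
After step 1: P = 25.08 kPa, V = 68 L, T = 351.5 K.
Step 2 (isobaric): W = PΔV = (25.08 kPa)(150 − 68 L) = 2056 J.
W_total = 1146 + 2056 = 3202 J.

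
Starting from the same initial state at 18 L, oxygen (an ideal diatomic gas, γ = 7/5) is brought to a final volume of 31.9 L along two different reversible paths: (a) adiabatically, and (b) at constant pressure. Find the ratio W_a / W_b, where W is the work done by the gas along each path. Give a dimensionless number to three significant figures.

Path (a) adiabatic: W = P₁V₁(1 − (V₁/V₂)^(γ−1))/(γ−1) → W_a/(P₁V₁) = 0.5115.
Path (b) isobaric: W = P₁(V₂ − V₁) → W_b/(P₁V₁) = 0.7722.
W_a / W_b = 0.5115 / 0.7722 = 0.6623.

W_a / W_b ≈ 0.662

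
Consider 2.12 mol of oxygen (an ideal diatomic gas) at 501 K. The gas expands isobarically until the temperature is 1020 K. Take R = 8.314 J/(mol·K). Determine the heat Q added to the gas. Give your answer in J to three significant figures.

Isobaric: W = nRΔT = (2.12)(8.314)(519) = 9148 J.
ΔU = nCᵥΔT with Cᵥ = 5R/2: ΔU = (2.12)(20.79)(519) = 22869 J.
Q = ΔU + W = 22869 + 9148 = 32017 J.

Q ≈ 32000 J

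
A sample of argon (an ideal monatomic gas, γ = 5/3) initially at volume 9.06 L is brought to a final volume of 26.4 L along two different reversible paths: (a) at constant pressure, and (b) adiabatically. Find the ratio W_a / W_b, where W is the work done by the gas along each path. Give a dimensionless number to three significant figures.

Path (a) isobaric: W = P₁(V₂ − V₁) → W_a/(P₁V₁) = 1.914.
Path (b) adiabatic: W = P₁V₁(1 − (V₁/V₂)^(γ−1))/(γ−1) → W_b/(P₁V₁) = 0.7647.
W_a / W_b = 1.914 / 0.7647 = 2.503.

W_a / W_b ≈ 2.50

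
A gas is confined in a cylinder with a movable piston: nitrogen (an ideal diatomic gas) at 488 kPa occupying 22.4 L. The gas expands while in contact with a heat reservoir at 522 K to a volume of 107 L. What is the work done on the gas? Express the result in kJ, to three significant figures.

Isothermal: W = nRT ln(V₂/V₁) = P₁V₁ ln(V₂/V₁).
P₁V₁ = (488 kPa)(22.4 L) = 10931 J.
W = 10931 × ln(107/22.4) = 10931 × 1.564
W_by_gas = 17094 J; work on gas = −W_by = -17094 J.

W ≈ -17.1 kJ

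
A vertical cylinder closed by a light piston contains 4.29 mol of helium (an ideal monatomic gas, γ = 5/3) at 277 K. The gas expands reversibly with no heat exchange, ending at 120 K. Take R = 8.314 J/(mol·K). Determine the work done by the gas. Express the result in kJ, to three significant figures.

W ≈ 8.40 kJ

Adiabatic ⇒ Q = 0, so W_by = −ΔU = nCᵥ(T₁ − T₂).
Cᵥ = 3R/2 = 12.47 J/(mol·K).
W = (4.29)(12.47)(277 − 120) = 8400 J.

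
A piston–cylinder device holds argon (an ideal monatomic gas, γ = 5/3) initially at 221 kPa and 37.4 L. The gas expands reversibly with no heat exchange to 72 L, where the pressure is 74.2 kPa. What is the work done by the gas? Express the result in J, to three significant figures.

W ≈ 4380 J

Adiabatic: W = (P₁V₁ − P₂V₂)/(γ − 1) with γ = 5/3.
P₁V₁ = 8265 J, P₂V₂ = 5342 J.
W = (8265 − 5342) / 0.6667 = 4384 J.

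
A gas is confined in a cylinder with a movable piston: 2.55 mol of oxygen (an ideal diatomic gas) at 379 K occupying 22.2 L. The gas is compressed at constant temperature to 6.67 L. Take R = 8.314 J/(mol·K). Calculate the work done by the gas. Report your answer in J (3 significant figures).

W ≈ -9660 J

Isothermal: W = nRT ln(V₂/V₁).
W = (2.55)(8.314)(379) × ln(6.67/22.2)
  = 8035 × -1.202
W_by_gas = -9662 J.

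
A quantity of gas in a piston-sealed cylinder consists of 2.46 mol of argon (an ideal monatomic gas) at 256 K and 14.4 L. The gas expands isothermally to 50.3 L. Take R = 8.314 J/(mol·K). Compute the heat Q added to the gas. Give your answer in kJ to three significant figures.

Q ≈ 6.55 kJ

Isothermal ⇒ ΔU = 0, so Q = W = nRT ln(V₂/V₁).
Q = (2.46)(8.314)(256) ln(50.3/14.4) = 5236 × 1.251 = 6549 J.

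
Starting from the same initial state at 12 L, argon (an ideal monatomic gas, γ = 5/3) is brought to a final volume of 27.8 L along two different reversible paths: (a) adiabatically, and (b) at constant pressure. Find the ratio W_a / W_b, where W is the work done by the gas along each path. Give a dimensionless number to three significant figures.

Path (a) adiabatic: W = P₁V₁(1 − (V₁/V₂)^(γ−1))/(γ−1) → W_a/(P₁V₁) = 0.6433.
Path (b) isobaric: W = P₁(V₂ − V₁) → W_b/(P₁V₁) = 1.317.
W_a / W_b = 0.6433 / 1.317 = 0.4886.

W_a / W_b ≈ 0.489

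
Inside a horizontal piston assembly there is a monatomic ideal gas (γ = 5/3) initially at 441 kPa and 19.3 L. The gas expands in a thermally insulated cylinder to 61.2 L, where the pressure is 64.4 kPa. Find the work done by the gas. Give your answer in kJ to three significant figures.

W ≈ 6.86 kJ

Adiabatic: W = (P₁V₁ − P₂V₂)/(γ − 1) with γ = 5/3.
P₁V₁ = 8511 J, P₂V₂ = 3941 J.
W = (8511 − 3941) / 0.6667 = 6855 J.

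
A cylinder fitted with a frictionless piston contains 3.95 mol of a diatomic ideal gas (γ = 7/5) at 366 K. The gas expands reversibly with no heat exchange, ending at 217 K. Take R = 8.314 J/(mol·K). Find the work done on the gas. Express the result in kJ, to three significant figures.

W ≈ -12.2 kJ

Adiabatic ⇒ Q = 0, so W_by = −ΔU = nCᵥ(T₁ − T₂).
Cᵥ = 5R/2 = 20.79 J/(mol·K).
W = (3.95)(20.79)(366 − 217) = 12233 J.
Work on gas = −W_by = -12233 J.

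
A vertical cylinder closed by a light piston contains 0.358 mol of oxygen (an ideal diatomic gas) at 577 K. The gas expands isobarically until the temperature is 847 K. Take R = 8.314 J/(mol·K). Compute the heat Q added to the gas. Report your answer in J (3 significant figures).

Q ≈ 2810 J

Isobaric: W = nRΔT = (0.358)(8.314)(270) = 803.6 J.
ΔU = nCᵥΔT with Cᵥ = 5R/2: ΔU = (0.358)(20.79)(270) = 2009 J.
Q = ΔU + W = 2009 + 803.6 = 2813 J.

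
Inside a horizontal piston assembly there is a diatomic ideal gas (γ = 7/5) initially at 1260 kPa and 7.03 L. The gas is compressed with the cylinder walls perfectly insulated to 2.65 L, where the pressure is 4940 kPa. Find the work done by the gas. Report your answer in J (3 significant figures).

Adiabatic: W = (P₁V₁ − P₂V₂)/(γ − 1) with γ = 7/5.
P₁V₁ = 8858 J, P₂V₂ = 13091 J.
W = (8858 − 13091) / 0.4 = -10583 J.

W ≈ -10600 J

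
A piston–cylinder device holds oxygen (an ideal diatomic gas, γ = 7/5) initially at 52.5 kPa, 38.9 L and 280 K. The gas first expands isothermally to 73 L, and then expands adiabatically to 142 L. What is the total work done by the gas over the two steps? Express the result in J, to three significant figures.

W_total ≈ 2480 J

Step 1 (isothermal): W = P₁V₁ ln(V₂/V₁) = (2042) ln(73/38.9) = 1286 J.
After step 1: P = 27.98 kPa, V = 73 L, T = 280 K.
Step 2 (adiabatic): W = (P₁V₁ − P₂V₂)/(γ−1) = (2042 − 1565)/0.4 = 1193 J.
W_total = 1286 + 1193 = 2479 J.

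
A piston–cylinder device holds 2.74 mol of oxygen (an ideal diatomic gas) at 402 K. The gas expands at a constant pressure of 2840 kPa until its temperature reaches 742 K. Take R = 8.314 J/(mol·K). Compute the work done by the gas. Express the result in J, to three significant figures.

Isobaric: W = P ΔV = nR ΔT.
W = (2.74)(8.314)(742 − 402) = 7745 J.

W ≈ 7750 J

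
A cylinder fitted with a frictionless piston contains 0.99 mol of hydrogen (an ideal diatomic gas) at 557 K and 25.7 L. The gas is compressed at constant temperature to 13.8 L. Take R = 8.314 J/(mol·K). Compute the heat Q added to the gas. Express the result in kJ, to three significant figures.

Q ≈ -2.85 kJ

Isothermal ⇒ ΔU = 0, so Q = W = nRT ln(V₂/V₁).
Q = (0.99)(8.314)(557) ln(13.8/25.7) = 4585 × -0.6218 = -2851 J.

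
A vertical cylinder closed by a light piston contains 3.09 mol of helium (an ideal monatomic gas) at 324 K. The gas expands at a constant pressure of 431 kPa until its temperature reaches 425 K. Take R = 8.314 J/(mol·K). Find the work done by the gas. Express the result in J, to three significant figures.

Isobaric: W = P ΔV = nR ΔT.
W = (3.09)(8.314)(425 − 324) = 2595 J.

W ≈ 2590 J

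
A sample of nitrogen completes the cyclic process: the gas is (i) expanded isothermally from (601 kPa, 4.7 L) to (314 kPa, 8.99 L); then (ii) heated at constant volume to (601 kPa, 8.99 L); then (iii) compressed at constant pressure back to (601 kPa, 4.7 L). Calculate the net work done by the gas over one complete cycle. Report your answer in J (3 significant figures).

Leg (i): W = PᵢVᵢ ln(V_f/Vᵢ) = (2825) ln(8.99/4.7) = 1832 J.
Leg (ii): W = 0.
Leg (iii): W = PΔV = (601)(4.7 − 8.99) = -2578 J.
W_net = 1832 − 2578 = -746.3 J.

W_net ≈ -746 J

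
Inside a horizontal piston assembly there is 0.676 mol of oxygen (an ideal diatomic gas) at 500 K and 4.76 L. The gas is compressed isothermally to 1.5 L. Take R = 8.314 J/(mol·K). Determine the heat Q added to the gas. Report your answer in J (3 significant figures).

Q ≈ -3250 J

Isothermal ⇒ ΔU = 0, so Q = W = nRT ln(V₂/V₁).
Q = (0.676)(8.314)(500) ln(1.5/4.76) = 2810 × -1.155 = -3245 J.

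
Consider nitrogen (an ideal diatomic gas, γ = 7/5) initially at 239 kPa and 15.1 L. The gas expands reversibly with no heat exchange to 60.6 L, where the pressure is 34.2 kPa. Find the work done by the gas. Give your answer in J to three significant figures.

W ≈ 3840 J

Adiabatic: W = (P₁V₁ − P₂V₂)/(γ − 1) with γ = 7/5.
P₁V₁ = 3609 J, P₂V₂ = 2073 J.
W = (3609 − 2073) / 0.4 = 3841 J.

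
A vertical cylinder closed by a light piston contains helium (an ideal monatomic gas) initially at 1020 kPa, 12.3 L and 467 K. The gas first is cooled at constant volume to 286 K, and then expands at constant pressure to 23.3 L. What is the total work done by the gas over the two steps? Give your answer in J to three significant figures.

W_total ≈ 6870 J

Step 1 (isochoric): W = 0 (constant volume).
After step 1: P = 624.7 kPa (V unchanged).
Step 2 (isobaric): W = PΔV = (624.7 kPa)(23.3 − 12.3 L) = 6871 J.
W_total = 0 + 6871 = 6871 J.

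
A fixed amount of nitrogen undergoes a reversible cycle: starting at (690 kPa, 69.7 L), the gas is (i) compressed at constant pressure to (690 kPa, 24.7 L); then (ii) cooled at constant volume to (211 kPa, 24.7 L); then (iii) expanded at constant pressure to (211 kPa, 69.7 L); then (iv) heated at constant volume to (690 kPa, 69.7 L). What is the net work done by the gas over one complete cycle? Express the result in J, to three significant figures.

W_net ≈ -21600 J

Constant-volume legs do no work.
W(i) = (690)(24.7 − 69.7) = -31050 J; W(iii) = (211)(69.7 − 24.7) = 9495 J.
W_net = -31050 + 9495 = -21555 J (the counter-clockwise enclosed area).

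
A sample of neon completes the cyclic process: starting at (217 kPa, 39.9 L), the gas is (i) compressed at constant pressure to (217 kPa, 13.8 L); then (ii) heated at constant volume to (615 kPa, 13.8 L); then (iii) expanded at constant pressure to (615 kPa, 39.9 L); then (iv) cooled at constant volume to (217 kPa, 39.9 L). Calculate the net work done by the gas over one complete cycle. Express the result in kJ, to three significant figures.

Constant-volume legs do no work.
W(i) = (217)(13.8 − 39.9) = -5664 J; W(iii) = (615)(39.9 − 13.8) = 16051 J.
W_net = -5664 + 16051 = 10388 J (the clockwise enclosed area).

W_net ≈ 10.4 kJ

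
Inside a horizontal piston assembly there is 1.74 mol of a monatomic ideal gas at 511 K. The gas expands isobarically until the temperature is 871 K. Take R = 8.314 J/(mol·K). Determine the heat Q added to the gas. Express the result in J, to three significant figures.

Isobaric: W = nRΔT = (1.74)(8.314)(360) = 5208 J.
ΔU = nCᵥΔT with Cᵥ = 3R/2: ΔU = (1.74)(12.47)(360) = 7812 J.
Q = ΔU + W = 7812 + 5208 = 13020 J.

Q ≈ 13000 J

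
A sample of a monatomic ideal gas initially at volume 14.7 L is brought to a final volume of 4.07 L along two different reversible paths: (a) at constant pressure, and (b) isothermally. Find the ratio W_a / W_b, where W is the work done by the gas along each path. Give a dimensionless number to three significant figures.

Path (a) isobaric: W = P₁(V₂ − V₁) → W_a/(P₁V₁) = -0.7231.
Path (b) isothermal: W = P₁V₁ ln(V₂/V₁) → W_b/(P₁V₁) = -1.284.
W_a / W_b = -0.7231 / -1.284 = 0.5631.

W_a / W_b ≈ 0.563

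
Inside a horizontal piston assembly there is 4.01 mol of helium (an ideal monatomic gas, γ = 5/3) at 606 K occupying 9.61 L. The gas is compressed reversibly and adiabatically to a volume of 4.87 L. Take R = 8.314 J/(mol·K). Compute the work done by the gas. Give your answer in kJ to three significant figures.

Adiabatic: TV^(γ−1) = const with γ = 5/3.
T₂ = T₁ (V₁/V₂)^(γ−1) = 606 × (9.61/4.87)^0.667 = 606 × 1.573 = 953.4 K.
W_by = nCᵥ(T₁ − T₂) = (4.01)(12.47)(606 − 953.4) = -17372 J.

W ≈ -17.4 kJ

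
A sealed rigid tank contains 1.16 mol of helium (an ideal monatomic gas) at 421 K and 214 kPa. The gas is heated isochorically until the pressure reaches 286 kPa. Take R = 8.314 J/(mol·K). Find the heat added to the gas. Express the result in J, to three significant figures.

Constant volume ⇒ W = 0, so Q = ΔU = nCᵥΔT with Cᵥ = 3R/2 = 12.47 J/(mol·K).
At constant V, T₂/T₁ = P₂/P₁ ⇒ ΔT = T₁(P₂/P₁ − 1) = 421·(286/214 − 1) = 141.6 K.
ΔU = (1.16)(12.47)(141.6) = 2049 J.

Q ≈ 2050 J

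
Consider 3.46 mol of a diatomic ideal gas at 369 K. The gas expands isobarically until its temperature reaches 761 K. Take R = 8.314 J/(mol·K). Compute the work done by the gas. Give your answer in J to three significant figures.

W ≈ 11300 J

Isobaric: W = P ΔV = nR ΔT.
W = (3.46)(8.314)(761 − 369) = 11276 J.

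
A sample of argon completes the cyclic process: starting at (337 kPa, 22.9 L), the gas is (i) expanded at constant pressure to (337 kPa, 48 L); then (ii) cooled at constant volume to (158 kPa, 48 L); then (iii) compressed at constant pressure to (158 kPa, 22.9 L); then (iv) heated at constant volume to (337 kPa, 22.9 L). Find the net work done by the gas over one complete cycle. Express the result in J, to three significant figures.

Constant-volume legs do no work.
W(i) = (337)(48 − 22.9) = 8459 J; W(iii) = (158)(22.9 − 48) = -3966 J.
W_net = 8459 − 3966 = 4493 J (the clockwise enclosed area).

W_net ≈ 4490 J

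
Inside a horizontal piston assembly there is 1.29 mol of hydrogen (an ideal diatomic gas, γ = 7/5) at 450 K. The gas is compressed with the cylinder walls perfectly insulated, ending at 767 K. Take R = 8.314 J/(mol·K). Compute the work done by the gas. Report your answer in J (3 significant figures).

W ≈ -8500 J

Adiabatic ⇒ Q = 0, so W_by = −ΔU = nCᵥ(T₁ − T₂).
Cᵥ = 5R/2 = 20.79 J/(mol·K).
W = (1.29)(20.79)(450 − 767) = -8500 J.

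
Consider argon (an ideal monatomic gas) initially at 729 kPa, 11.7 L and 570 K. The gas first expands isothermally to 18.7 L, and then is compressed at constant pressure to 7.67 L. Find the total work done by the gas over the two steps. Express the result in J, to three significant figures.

W_total ≈ -1030 J

Step 1 (isothermal): W = P₁V₁ ln(V₂/V₁) = (8529) ln(18.7/11.7) = 4000 J.
After step 1: P = 456.1 kPa, V = 18.7 L, T = 570 K.
Step 2 (isobaric): W = PΔV = (456.1 kPa)(7.67 − 18.7 L) = -5031 J.
W_total = 4000 − 5031 = -1031 J.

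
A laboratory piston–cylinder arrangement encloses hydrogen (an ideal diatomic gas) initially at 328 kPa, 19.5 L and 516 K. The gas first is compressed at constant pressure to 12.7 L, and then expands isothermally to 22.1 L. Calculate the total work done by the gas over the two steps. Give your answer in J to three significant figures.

W_total ≈ 77.2 J

Step 1 (isobaric): W = PΔV = (328 kPa)(12.7 − 19.5 L) = -2230 J.
After step 1: P = 328 kPa, V = 12.7 L, T = 336.1 K.
Step 2 (isothermal): W = P₁V₁ ln(V₂/V₁) = (4166) ln(22.1/12.7) = 2308 J.
W_total = -2230 + 2308 = 77.24 J.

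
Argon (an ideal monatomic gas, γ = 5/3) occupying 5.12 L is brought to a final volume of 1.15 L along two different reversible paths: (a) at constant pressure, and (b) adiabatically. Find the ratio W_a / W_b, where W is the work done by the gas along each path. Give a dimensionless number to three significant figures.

Path (a) isobaric: W = P₁(V₂ − V₁) → W_a/(P₁V₁) = -0.7754.
Path (b) adiabatic: W = P₁V₁(1 − (V₁/V₂)^(γ−1))/(γ−1) → W_b/(P₁V₁) = -2.56.
W_a / W_b = -0.7754 / -2.56 = 0.3029.

W_a / W_b ≈ 0.303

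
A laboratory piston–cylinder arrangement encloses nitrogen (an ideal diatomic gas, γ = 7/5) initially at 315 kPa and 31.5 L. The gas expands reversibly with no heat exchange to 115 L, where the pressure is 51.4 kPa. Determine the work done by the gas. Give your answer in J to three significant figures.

Adiabatic: W = (P₁V₁ − P₂V₂)/(γ − 1) with γ = 7/5.
P₁V₁ = 9922 J, P₂V₂ = 5911 J.
W = (9922 − 5911) / 0.4 = 10029 J.

W ≈ 10000 J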